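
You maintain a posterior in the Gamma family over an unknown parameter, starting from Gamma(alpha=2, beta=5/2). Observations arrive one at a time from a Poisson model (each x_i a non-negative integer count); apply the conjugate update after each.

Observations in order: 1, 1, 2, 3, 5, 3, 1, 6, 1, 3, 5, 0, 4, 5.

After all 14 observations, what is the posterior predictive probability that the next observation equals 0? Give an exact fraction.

5992188611668647482797702362673386216879593110712943882639341889/70934557307860443711736098025989133248003781773149967193603515625

obs 1: x=1 → posterior Gamma(3, 7/2)
obs 2: x=1 → posterior Gamma(4, 9/2)
obs 3: x=2 → posterior Gamma(6, 11/2)
obs 4: x=3 → posterior Gamma(9, 13/2)
obs 5: x=5 → posterior Gamma(14, 15/2)
obs 6: x=3 → posterior Gamma(17, 17/2)
obs 7: x=1 → posterior Gamma(18, 19/2)
obs 8: x=6 → posterior Gamma(24, 21/2)
obs 9: x=1 → posterior Gamma(25, 23/2)
obs 10: x=3 → posterior Gamma(28, 25/2)
obs 11: x=5 → posterior Gamma(33, 27/2)
obs 12: x=0 → posterior Gamma(33, 29/2)
obs 13: x=4 → posterior Gamma(37, 31/2)
obs 14: x=5 → posterior Gamma(42, 33/2)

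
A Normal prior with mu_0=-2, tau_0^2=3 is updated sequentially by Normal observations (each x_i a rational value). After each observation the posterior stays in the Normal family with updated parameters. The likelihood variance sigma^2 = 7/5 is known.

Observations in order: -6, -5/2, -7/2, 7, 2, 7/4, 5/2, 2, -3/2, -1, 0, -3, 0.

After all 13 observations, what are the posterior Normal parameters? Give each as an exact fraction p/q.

mu_0=-191/808, tau_0^2=21/202

obs 1: x=-6 → posterior Normal(-52/11, 21/22)
obs 2: x=-5/2 → posterior Normal(-283/74, 21/37)
obs 3: x=-7/2 → posterior Normal(-97/26, 21/52)
obs 4: x=7 → posterior Normal(-89/67, 21/67)
obs 5: x=2 → posterior Normal(-59/82, 21/82)
obs 6: x=7/4 → posterior Normal(-131/388, 21/97)
obs 7: x=5/2 → posterior Normal(19/448, 3/16)
obs 8: x=2 → posterior Normal(139/508, 21/127)
obs 9: x=-3/2 → posterior Normal(49/568, 21/142)
obs 10: x=-1 → posterior Normal(-11/628, 21/157)
obs 11: x=0 → posterior Normal(-11/688, 21/172)
obs 12: x=-3 → posterior Normal(-191/748, 21/187)
obs 13: x=0 → posterior Normal(-191/808, 21/202)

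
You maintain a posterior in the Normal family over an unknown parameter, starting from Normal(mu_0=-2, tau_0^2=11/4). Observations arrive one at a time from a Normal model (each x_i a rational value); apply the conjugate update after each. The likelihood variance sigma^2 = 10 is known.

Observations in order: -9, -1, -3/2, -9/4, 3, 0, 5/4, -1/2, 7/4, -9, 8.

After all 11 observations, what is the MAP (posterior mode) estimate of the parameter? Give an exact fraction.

obs 1: x=-9 → posterior Normal(-179/51, 110/51)
obs 2: x=-1 → posterior Normal(-95/31, 55/31)
obs 3: x=-3/2 → posterior Normal(-413/146, 110/73)
obs 4: x=-9/4 → posterior Normal(-925/336, 55/42)
obs 5: x=3 → posterior Normal(-793/380, 22/19)
obs 6: x=0 → posterior Normal(-793/424, 55/53)
obs 7: x=5/4 → posterior Normal(-41/26, 110/117)
obs 8: x=-1/2 → posterior Normal(-95/64, 55/64)
obs 9: x=7/4 → posterior Normal(-683/556, 110/139)
obs 10: x=-9 → posterior Normal(-1079/600, 11/15)
obs 11: x=8 → posterior Normal(-727/644, 110/161)

-727/644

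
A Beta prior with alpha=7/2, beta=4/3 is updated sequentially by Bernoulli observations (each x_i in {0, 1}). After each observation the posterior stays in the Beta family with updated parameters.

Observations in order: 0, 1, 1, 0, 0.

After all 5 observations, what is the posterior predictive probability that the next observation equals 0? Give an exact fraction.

obs 1: x=0 → posterior Beta(7/2, 7/3)
obs 2: x=1 → posterior Beta(9/2, 7/3)
obs 3: x=1 → posterior Beta(11/2, 7/3)
obs 4: x=0 → posterior Beta(11/2, 10/3)
obs 5: x=0 → posterior Beta(11/2, 13/3)

26/59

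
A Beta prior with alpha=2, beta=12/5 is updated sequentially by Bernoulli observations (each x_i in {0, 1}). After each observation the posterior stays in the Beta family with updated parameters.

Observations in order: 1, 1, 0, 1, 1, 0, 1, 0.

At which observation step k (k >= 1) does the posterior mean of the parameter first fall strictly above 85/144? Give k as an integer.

obs 1: x=1 → posterior Beta(3, 12/5)
obs 2: x=1 → posterior Beta(4, 12/5)
obs 3: x=0 → posterior Beta(4, 17/5)
obs 4: x=1 → posterior Beta(5, 17/5)
obs 5: x=1 → posterior Beta(6, 17/5)
obs 6: x=0 → posterior Beta(6, 22/5)
obs 7: x=1 → posterior Beta(7, 22/5)
obs 8: x=0 → posterior Beta(7, 27/5)

k = 2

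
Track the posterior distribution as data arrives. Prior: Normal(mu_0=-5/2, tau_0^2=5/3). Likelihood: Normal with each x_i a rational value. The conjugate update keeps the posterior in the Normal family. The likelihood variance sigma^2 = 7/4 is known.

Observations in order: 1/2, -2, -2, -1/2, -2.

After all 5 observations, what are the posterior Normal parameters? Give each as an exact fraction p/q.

mu_0=-345/242, tau_0^2=35/121

obs 1: x=1/2 → posterior Normal(-85/82, 35/41)
obs 2: x=-2 → posterior Normal(-165/122, 35/61)
obs 3: x=-2 → posterior Normal(-245/162, 35/81)
obs 4: x=-1/2 → posterior Normal(-265/202, 35/101)
obs 5: x=-2 → posterior Normal(-345/242, 35/121)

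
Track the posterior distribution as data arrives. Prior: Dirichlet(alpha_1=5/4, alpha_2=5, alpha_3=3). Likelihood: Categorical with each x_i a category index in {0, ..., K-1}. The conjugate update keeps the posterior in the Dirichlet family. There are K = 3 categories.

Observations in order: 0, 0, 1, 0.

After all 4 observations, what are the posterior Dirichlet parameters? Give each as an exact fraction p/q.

alpha_1=17/4, alpha_2=6, alpha_3=3

obs 1: x=0 → posterior Dirichlet(9/4, 5, 3)
obs 2: x=0 → posterior Dirichlet(13/4, 5, 3)
obs 3: x=1 → posterior Dirichlet(13/4, 6, 3)
obs 4: x=0 → posterior Dirichlet(17/4, 6, 3)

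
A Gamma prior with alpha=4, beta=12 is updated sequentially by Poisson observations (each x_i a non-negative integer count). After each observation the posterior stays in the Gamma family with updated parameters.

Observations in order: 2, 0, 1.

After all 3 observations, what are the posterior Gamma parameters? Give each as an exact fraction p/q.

obs 1: x=2 → posterior Gamma(6, 13)
obs 2: x=0 → posterior Gamma(6, 14)
obs 3: x=1 → posterior Gamma(7, 15)

alpha=7, beta=15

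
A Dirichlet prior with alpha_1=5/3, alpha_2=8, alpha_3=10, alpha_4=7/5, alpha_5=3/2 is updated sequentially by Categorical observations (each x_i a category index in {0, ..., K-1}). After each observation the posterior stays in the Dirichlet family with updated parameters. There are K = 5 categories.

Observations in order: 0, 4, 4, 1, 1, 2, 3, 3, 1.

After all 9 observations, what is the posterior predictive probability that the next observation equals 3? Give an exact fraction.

obs 1: x=0 → posterior Dirichlet(8/3, 8, 10, 7/5, 3/2)
obs 2: x=4 → posterior Dirichlet(8/3, 8, 10, 7/5, 5/2)
obs 3: x=4 → posterior Dirichlet(8/3, 8, 10, 7/5, 7/2)
obs 4: x=1 → posterior Dirichlet(8/3, 9, 10, 7/5, 7/2)
obs 5: x=1 → posterior Dirichlet(8/3, 10, 10, 7/5, 7/2)
obs 6: x=2 → posterior Dirichlet(8/3, 10, 11, 7/5, 7/2)
obs 7: x=3 → posterior Dirichlet(8/3, 10, 11, 12/5, 7/2)
obs 8: x=3 → posterior Dirichlet(8/3, 10, 11, 17/5, 7/2)
obs 9: x=1 → posterior Dirichlet(8/3, 11, 11, 17/5, 7/2)

102/947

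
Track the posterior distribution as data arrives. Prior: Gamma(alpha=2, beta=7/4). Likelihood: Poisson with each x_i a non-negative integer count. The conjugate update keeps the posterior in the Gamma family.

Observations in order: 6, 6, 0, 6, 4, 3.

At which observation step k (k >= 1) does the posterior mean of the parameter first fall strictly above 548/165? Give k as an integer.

obs 1: x=6 → posterior Gamma(8, 11/4)
obs 2: x=6 → posterior Gamma(14, 15/4)
obs 3: x=0 → posterior Gamma(14, 19/4)
obs 4: x=6 → posterior Gamma(20, 23/4)
obs 5: x=4 → posterior Gamma(24, 27/4)
obs 6: x=3 → posterior Gamma(27, 31/4)

k = 2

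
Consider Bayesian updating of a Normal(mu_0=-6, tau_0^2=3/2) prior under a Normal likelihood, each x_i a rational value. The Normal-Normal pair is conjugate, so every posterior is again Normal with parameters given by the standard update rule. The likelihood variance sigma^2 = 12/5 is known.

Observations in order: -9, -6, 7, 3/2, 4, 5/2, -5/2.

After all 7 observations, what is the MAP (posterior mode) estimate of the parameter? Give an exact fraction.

-121/86

obs 1: x=-9 → posterior Normal(-93/13, 12/13)
obs 2: x=-6 → posterior Normal(-41/6, 2/3)
obs 3: x=7 → posterior Normal(-88/23, 12/23)
obs 4: x=3/2 → posterior Normal(-23/8, 3/7)
obs 5: x=4 → posterior Normal(-11/6, 4/11)
obs 6: x=5/2 → posterior Normal(-24/19, 6/19)
obs 7: x=-5/2 → posterior Normal(-121/86, 12/43)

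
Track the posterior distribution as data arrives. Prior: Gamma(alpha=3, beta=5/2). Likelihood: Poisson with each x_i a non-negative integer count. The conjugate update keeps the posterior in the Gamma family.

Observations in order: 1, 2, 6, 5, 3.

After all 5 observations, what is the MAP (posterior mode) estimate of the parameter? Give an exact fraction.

38/15

obs 1: x=1 → posterior Gamma(4, 7/2)
obs 2: x=2 → posterior Gamma(6, 9/2)
obs 3: x=6 → posterior Gamma(12, 11/2)
obs 4: x=5 → posterior Gamma(17, 13/2)
obs 5: x=3 → posterior Gamma(20, 15/2)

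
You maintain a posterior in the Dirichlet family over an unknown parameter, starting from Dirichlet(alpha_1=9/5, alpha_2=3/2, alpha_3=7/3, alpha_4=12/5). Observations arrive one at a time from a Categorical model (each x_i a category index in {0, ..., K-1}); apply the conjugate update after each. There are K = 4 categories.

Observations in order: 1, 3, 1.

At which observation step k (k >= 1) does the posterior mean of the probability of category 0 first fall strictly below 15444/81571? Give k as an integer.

k = 2

obs 1: x=1 → posterior Dirichlet(9/5, 5/2, 7/3, 12/5)
obs 2: x=3 → posterior Dirichlet(9/5, 5/2, 7/3, 17/5)
obs 3: x=1 → posterior Dirichlet(9/5, 7/2, 7/3, 17/5)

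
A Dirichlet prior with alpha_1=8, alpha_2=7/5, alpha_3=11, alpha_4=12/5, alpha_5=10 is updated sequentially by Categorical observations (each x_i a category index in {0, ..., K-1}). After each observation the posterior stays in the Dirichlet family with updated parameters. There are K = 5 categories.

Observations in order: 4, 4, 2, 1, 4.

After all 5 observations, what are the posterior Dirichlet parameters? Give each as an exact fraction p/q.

obs 1: x=4 → posterior Dirichlet(8, 7/5, 11, 12/5, 11)
obs 2: x=4 → posterior Dirichlet(8, 7/5, 11, 12/5, 12)
obs 3: x=2 → posterior Dirichlet(8, 7/5, 12, 12/5, 12)
obs 4: x=1 → posterior Dirichlet(8, 12/5, 12, 12/5, 12)
obs 5: x=4 → posterior Dirichlet(8, 12/5, 12, 12/5, 13)

alpha_1=8, alpha_2=12/5, alpha_3=12, alpha_4=12/5, alpha_5=13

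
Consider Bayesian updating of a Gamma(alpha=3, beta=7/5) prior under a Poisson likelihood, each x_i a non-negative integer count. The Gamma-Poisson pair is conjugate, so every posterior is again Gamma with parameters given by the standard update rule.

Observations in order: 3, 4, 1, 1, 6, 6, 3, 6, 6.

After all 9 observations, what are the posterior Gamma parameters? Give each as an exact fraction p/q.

alpha=39, beta=52/5

obs 1: x=3 → posterior Gamma(6, 12/5)
obs 2: x=4 → posterior Gamma(10, 17/5)
obs 3: x=1 → posterior Gamma(11, 22/5)
obs 4: x=1 → posterior Gamma(12, 27/5)
obs 5: x=6 → posterior Gamma(18, 32/5)
obs 6: x=6 → posterior Gamma(24, 37/5)
obs 7: x=3 → posterior Gamma(27, 42/5)
obs 8: x=6 → posterior Gamma(33, 47/5)
obs 9: x=6 → posterior Gamma(39, 52/5)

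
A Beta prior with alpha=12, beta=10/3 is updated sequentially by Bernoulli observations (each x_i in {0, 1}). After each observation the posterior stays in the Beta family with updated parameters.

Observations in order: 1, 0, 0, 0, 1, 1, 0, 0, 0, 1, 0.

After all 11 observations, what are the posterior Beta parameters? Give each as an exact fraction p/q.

obs 1: x=1 → posterior Beta(13, 10/3)
obs 2: x=0 → posterior Beta(13, 13/3)
obs 3: x=0 → posterior Beta(13, 16/3)
obs 4: x=0 → posterior Beta(13, 19/3)
obs 5: x=1 → posterior Beta(14, 19/3)
obs 6: x=1 → posterior Beta(15, 19/3)
obs 7: x=0 → posterior Beta(15, 22/3)
obs 8: x=0 → posterior Beta(15, 25/3)
obs 9: x=0 → posterior Beta(15, 28/3)
obs 10: x=1 → posterior Beta(16, 28/3)
obs 11: x=0 → posterior Beta(16, 31/3)

alpha=16, beta=31/3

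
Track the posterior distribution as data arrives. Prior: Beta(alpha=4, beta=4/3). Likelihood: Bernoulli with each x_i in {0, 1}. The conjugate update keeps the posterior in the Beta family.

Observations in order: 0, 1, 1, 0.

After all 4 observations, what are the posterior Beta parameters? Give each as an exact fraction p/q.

obs 1: x=0 → posterior Beta(4, 7/3)
obs 2: x=1 → posterior Beta(5, 7/3)
obs 3: x=1 → posterior Beta(6, 7/3)
obs 4: x=0 → posterior Beta(6, 10/3)

alpha=6, beta=10/3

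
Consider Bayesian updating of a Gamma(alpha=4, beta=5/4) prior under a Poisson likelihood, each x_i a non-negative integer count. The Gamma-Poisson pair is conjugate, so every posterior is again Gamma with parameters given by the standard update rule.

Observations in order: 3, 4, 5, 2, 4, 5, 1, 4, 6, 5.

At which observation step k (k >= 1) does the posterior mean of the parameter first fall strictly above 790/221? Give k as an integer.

k = 3

obs 1: x=3 → posterior Gamma(7, 9/4)
obs 2: x=4 → posterior Gamma(11, 13/4)
obs 3: x=5 → posterior Gamma(16, 17/4)
obs 4: x=2 → posterior Gamma(18, 21/4)
obs 5: x=4 → posterior Gamma(22, 25/4)
obs 6: x=5 → posterior Gamma(27, 29/4)
obs 7: x=1 → posterior Gamma(28, 33/4)
obs 8: x=4 → posterior Gamma(32, 37/4)
obs 9: x=6 → posterior Gamma(38, 41/4)
obs 10: x=5 → posterior Gamma(43, 45/4)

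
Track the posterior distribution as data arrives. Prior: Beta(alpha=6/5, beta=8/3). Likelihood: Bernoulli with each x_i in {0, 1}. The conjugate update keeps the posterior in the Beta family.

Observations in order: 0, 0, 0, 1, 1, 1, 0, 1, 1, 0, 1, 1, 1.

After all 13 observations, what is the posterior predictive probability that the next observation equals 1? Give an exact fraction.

obs 1: x=0 → posterior Beta(6/5, 11/3)
obs 2: x=0 → posterior Beta(6/5, 14/3)
obs 3: x=0 → posterior Beta(6/5, 17/3)
obs 4: x=1 → posterior Beta(11/5, 17/3)
obs 5: x=1 → posterior Beta(16/5, 17/3)
obs 6: x=1 → posterior Beta(21/5, 17/3)
obs 7: x=0 → posterior Beta(21/5, 20/3)
obs 8: x=1 → posterior Beta(26/5, 20/3)
obs 9: x=1 → posterior Beta(31/5, 20/3)
obs 10: x=0 → posterior Beta(31/5, 23/3)
obs 11: x=1 → posterior Beta(36/5, 23/3)
obs 12: x=1 → posterior Beta(41/5, 23/3)
obs 13: x=1 → posterior Beta(46/5, 23/3)

6/11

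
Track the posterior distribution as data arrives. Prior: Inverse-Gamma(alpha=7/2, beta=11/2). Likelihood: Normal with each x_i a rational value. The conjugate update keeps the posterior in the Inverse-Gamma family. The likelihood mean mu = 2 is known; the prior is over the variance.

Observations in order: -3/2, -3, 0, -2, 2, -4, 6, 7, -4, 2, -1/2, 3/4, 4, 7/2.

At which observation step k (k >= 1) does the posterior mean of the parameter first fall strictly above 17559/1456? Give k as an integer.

obs 1: x=-3/2 → posterior Inverse-Gamma(4, 93/8)
obs 2: x=-3 → posterior Inverse-Gamma(9/2, 193/8)
obs 3: x=0 → posterior Inverse-Gamma(5, 209/8)
obs 4: x=-2 → posterior Inverse-Gamma(11/2, 273/8)
obs 5: x=2 → posterior Inverse-Gamma(6, 273/8)
obs 6: x=-4 → posterior Inverse-Gamma(13/2, 417/8)
obs 7: x=6 → posterior Inverse-Gamma(7, 481/8)
obs 8: x=7 → posterior Inverse-Gamma(15/2, 581/8)
obs 9: x=-4 → posterior Inverse-Gamma(8, 725/8)
obs 10: x=2 → posterior Inverse-Gamma(17/2, 725/8)
obs 11: x=-1/2 → posterior Inverse-Gamma(9, 375/4)
obs 12: x=3/4 → posterior Inverse-Gamma(19/2, 3025/32)
obs 13: x=4 → posterior Inverse-Gamma(10, 3089/32)
obs 14: x=7/2 → posterior Inverse-Gamma(21/2, 3125/32)

k = 9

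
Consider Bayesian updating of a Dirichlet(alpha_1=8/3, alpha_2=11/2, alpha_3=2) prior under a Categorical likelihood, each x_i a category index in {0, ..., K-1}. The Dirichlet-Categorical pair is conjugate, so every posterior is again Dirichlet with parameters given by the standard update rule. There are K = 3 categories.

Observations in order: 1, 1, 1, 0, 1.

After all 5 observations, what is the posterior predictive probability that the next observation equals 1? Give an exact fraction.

57/91

obs 1: x=1 → posterior Dirichlet(8/3, 13/2, 2)
obs 2: x=1 → posterior Dirichlet(8/3, 15/2, 2)
obs 3: x=1 → posterior Dirichlet(8/3, 17/2, 2)
obs 4: x=0 → posterior Dirichlet(11/3, 17/2, 2)
obs 5: x=1 → posterior Dirichlet(11/3, 19/2, 2)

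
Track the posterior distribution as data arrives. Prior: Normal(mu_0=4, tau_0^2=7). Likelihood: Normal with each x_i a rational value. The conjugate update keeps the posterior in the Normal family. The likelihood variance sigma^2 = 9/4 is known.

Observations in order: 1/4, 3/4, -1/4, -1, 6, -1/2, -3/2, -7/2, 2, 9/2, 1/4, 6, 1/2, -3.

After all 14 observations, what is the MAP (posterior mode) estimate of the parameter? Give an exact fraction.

obs 1: x=1/4 → posterior Normal(43/37, 63/37)
obs 2: x=3/4 → posterior Normal(64/65, 63/65)
obs 3: x=-1/4 → posterior Normal(19/31, 21/31)
obs 4: x=-1 → posterior Normal(29/121, 63/121)
obs 5: x=6 → posterior Normal(197/149, 63/149)
obs 6: x=-1/2 → posterior Normal(61/59, 21/59)
obs 7: x=-3/2 → posterior Normal(141/205, 63/205)
obs 8: x=-7/2 → posterior Normal(43/233, 63/233)
obs 9: x=2 → posterior Normal(11/29, 7/29)
obs 10: x=9/2 → posterior Normal(225/289, 63/289)
obs 11: x=1/4 → posterior Normal(232/317, 63/317)
obs 12: x=6 → posterior Normal(80/69, 21/115)
obs 13: x=1/2 → posterior Normal(414/373, 63/373)
obs 14: x=-3 → posterior Normal(330/401, 63/401)

330/401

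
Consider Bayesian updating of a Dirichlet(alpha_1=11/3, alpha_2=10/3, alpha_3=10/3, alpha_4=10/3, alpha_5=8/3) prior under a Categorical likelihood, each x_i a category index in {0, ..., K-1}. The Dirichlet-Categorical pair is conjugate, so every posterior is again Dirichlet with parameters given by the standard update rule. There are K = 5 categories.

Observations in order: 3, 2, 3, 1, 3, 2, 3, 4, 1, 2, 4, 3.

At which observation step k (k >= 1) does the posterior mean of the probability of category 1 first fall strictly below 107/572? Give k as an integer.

k = 2

obs 1: x=3 → posterior Dirichlet(11/3, 10/3, 10/3, 13/3, 8/3)
obs 2: x=2 → posterior Dirichlet(11/3, 10/3, 13/3, 13/3, 8/3)
obs 3: x=3 → posterior Dirichlet(11/3, 10/3, 13/3, 16/3, 8/3)
obs 4: x=1 → posterior Dirichlet(11/3, 13/3, 13/3, 16/3, 8/3)
obs 5: x=3 → posterior Dirichlet(11/3, 13/3, 13/3, 19/3, 8/3)
obs 6: x=2 → posterior Dirichlet(11/3, 13/3, 16/3, 19/3, 8/3)
obs 7: x=3 → posterior Dirichlet(11/3, 13/3, 16/3, 22/3, 8/3)
obs 8: x=4 → posterior Dirichlet(11/3, 13/3, 16/3, 22/3, 11/3)
obs 9: x=1 → posterior Dirichlet(11/3, 16/3, 16/3, 22/3, 11/3)
obs 10: x=2 → posterior Dirichlet(11/3, 16/3, 19/3, 22/3, 11/3)
obs 11: x=4 → posterior Dirichlet(11/3, 16/3, 19/3, 22/3, 14/3)
obs 12: x=3 → posterior Dirichlet(11/3, 16/3, 19/3, 25/3, 14/3)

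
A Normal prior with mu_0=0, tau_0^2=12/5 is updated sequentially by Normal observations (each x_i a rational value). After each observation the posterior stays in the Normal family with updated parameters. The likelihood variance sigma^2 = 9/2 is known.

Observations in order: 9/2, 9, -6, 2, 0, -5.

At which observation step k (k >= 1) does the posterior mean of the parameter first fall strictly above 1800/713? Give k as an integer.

k = 2

obs 1: x=9/2 → posterior Normal(36/23, 36/23)
obs 2: x=9 → posterior Normal(108/31, 36/31)
obs 3: x=-6 → posterior Normal(20/13, 12/13)
obs 4: x=2 → posterior Normal(76/47, 36/47)
obs 5: x=0 → posterior Normal(76/55, 36/55)
obs 6: x=-5 → posterior Normal(4/7, 4/7)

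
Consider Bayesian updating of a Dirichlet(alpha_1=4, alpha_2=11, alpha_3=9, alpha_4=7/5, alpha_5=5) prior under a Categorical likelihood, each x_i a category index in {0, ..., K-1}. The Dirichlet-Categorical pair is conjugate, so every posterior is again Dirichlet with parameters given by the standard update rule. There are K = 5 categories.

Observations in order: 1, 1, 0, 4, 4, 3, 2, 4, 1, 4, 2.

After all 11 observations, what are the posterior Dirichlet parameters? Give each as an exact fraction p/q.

alpha_1=5, alpha_2=14, alpha_3=11, alpha_4=12/5, alpha_5=9

obs 1: x=1 → posterior Dirichlet(4, 12, 9, 7/5, 5)
obs 2: x=1 → posterior Dirichlet(4, 13, 9, 7/5, 5)
obs 3: x=0 → posterior Dirichlet(5, 13, 9, 7/5, 5)
obs 4: x=4 → posterior Dirichlet(5, 13, 9, 7/5, 6)
obs 5: x=4 → posterior Dirichlet(5, 13, 9, 7/5, 7)
obs 6: x=3 → posterior Dirichlet(5, 13, 9, 12/5, 7)
obs 7: x=2 → posterior Dirichlet(5, 13, 10, 12/5, 7)
obs 8: x=4 → posterior Dirichlet(5, 13, 10, 12/5, 8)
obs 9: x=1 → posterior Dirichlet(5, 14, 10, 12/5, 8)
obs 10: x=4 → posterior Dirichlet(5, 14, 10, 12/5, 9)
obs 11: x=2 → posterior Dirichlet(5, 14, 11, 12/5, 9)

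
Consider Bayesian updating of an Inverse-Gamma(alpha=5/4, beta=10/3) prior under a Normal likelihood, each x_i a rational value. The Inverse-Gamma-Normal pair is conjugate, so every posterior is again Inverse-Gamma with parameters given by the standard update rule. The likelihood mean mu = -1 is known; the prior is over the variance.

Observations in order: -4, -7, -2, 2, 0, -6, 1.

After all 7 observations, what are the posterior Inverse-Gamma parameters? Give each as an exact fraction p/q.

obs 1: x=-4 → posterior Inverse-Gamma(7/4, 47/6)
obs 2: x=-7 → posterior Inverse-Gamma(9/4, 155/6)
obs 3: x=-2 → posterior Inverse-Gamma(11/4, 79/3)
obs 4: x=2 → posterior Inverse-Gamma(13/4, 185/6)
obs 5: x=0 → posterior Inverse-Gamma(15/4, 94/3)
obs 6: x=-6 → posterior Inverse-Gamma(17/4, 263/6)
obs 7: x=1 → posterior Inverse-Gamma(19/4, 275/6)

alpha=19/4, beta=275/6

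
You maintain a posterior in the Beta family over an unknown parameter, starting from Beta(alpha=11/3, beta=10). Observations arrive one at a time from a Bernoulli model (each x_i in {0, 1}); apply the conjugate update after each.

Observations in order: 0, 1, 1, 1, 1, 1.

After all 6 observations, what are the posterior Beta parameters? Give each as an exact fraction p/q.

obs 1: x=0 → posterior Beta(11/3, 11)
obs 2: x=1 → posterior Beta(14/3, 11)
obs 3: x=1 → posterior Beta(17/3, 11)
obs 4: x=1 → posterior Beta(20/3, 11)
obs 5: x=1 → posterior Beta(23/3, 11)
obs 6: x=1 → posterior Beta(26/3, 11)

alpha=26/3, beta=11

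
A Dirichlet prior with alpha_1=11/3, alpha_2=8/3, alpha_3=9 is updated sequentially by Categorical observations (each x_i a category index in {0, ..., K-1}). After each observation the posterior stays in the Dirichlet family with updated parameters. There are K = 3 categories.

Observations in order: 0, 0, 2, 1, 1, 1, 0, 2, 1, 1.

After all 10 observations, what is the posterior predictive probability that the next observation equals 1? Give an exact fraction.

23/76

obs 1: x=0 → posterior Dirichlet(14/3, 8/3, 9)
obs 2: x=0 → posterior Dirichlet(17/3, 8/3, 9)
obs 3: x=2 → posterior Dirichlet(17/3, 8/3, 10)
obs 4: x=1 → posterior Dirichlet(17/3, 11/3, 10)
obs 5: x=1 → posterior Dirichlet(17/3, 14/3, 10)
obs 6: x=1 → posterior Dirichlet(17/3, 17/3, 10)
obs 7: x=0 → posterior Dirichlet(20/3, 17/3, 10)
obs 8: x=2 → posterior Dirichlet(20/3, 17/3, 11)
obs 9: x=1 → posterior Dirichlet(20/3, 20/3, 11)
obs 10: x=1 → posterior Dirichlet(20/3, 23/3, 11)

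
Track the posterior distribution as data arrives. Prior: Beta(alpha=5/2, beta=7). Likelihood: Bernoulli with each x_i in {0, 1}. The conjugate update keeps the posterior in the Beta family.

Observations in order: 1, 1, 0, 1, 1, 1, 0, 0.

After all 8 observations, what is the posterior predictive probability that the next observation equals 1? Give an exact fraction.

obs 1: x=1 → posterior Beta(7/2, 7)
obs 2: x=1 → posterior Beta(9/2, 7)
obs 3: x=0 → posterior Beta(9/2, 8)
obs 4: x=1 → posterior Beta(11/2, 8)
obs 5: x=1 → posterior Beta(13/2, 8)
obs 6: x=1 → posterior Beta(15/2, 8)
obs 7: x=0 → posterior Beta(15/2, 9)
obs 8: x=0 → posterior Beta(15/2, 10)

3/7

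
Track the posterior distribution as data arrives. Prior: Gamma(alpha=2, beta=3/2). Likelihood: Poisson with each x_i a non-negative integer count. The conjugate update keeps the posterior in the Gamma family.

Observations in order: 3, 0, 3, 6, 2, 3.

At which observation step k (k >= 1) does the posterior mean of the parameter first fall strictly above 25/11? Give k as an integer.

k = 4

obs 1: x=3 → posterior Gamma(5, 5/2)
obs 2: x=0 → posterior Gamma(5, 7/2)
obs 3: x=3 → posterior Gamma(8, 9/2)
obs 4: x=6 → posterior Gamma(14, 11/2)
obs 5: x=2 → posterior Gamma(16, 13/2)
obs 6: x=3 → posterior Gamma(19, 15/2)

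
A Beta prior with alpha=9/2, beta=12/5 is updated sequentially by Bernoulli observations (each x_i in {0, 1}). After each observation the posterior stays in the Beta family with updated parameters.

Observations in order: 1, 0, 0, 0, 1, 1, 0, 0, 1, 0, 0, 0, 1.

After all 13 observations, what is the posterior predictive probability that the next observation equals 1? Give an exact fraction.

95/199

obs 1: x=1 → posterior Beta(11/2, 12/5)
obs 2: x=0 → posterior Beta(11/2, 17/5)
obs 3: x=0 → posterior Beta(11/2, 22/5)
obs 4: x=0 → posterior Beta(11/2, 27/5)
obs 5: x=1 → posterior Beta(13/2, 27/5)
obs 6: x=1 → posterior Beta(15/2, 27/5)
obs 7: x=0 → posterior Beta(15/2, 32/5)
obs 8: x=0 → posterior Beta(15/2, 37/5)
obs 9: x=1 → posterior Beta(17/2, 37/5)
obs 10: x=0 → posterior Beta(17/2, 42/5)
obs 11: x=0 → posterior Beta(17/2, 47/5)
obs 12: x=0 → posterior Beta(17/2, 52/5)
obs 13: x=1 → posterior Beta(19/2, 52/5)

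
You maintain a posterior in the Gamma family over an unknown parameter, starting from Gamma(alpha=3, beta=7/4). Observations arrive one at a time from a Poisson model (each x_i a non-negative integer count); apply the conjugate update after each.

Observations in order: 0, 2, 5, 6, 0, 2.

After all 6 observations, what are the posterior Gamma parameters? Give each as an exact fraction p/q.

obs 1: x=0 → posterior Gamma(3, 11/4)
obs 2: x=2 → posterior Gamma(5, 15/4)
obs 3: x=5 → posterior Gamma(10, 19/4)
obs 4: x=6 → posterior Gamma(16, 23/4)
obs 5: x=0 → posterior Gamma(16, 27/4)
obs 6: x=2 → posterior Gamma(18, 31/4)

alpha=18, beta=31/4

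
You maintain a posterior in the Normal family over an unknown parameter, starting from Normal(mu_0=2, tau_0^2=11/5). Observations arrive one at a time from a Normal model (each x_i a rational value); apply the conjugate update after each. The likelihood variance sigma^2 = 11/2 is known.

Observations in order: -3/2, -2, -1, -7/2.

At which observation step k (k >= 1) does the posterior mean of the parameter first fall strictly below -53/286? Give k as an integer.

k = 4

obs 1: x=-3/2 → posterior Normal(1, 11/7)
obs 2: x=-2 → posterior Normal(1/3, 11/9)
obs 3: x=-1 → posterior Normal(1/11, 1)
obs 4: x=-7/2 → posterior Normal(-6/13, 11/13)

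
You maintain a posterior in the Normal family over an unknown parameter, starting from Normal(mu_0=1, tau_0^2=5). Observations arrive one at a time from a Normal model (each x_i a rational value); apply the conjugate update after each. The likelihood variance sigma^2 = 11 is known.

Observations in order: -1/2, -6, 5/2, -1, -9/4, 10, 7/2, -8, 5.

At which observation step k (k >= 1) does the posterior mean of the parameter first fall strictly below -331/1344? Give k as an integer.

k = 2

obs 1: x=-1/2 → posterior Normal(17/32, 55/16)
obs 2: x=-6 → posterior Normal(-43/42, 55/21)
obs 3: x=5/2 → posterior Normal(-9/26, 55/26)
obs 4: x=-1 → posterior Normal(-14/31, 55/31)
obs 5: x=-9/4 → posterior Normal(-101/144, 55/36)
obs 6: x=10 → posterior Normal(99/164, 55/41)
obs 7: x=7/2 → posterior Normal(169/184, 55/46)
obs 8: x=-8 → posterior Normal(3/68, 55/51)
obs 9: x=5 → posterior Normal(109/224, 55/56)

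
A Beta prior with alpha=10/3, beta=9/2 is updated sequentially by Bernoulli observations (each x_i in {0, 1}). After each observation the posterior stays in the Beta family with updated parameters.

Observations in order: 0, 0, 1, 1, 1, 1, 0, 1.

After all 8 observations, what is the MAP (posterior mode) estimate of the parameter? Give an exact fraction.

obs 1: x=0 → posterior Beta(10/3, 11/2)
obs 2: x=0 → posterior Beta(10/3, 13/2)
obs 3: x=1 → posterior Beta(13/3, 13/2)
obs 4: x=1 → posterior Beta(16/3, 13/2)
obs 5: x=1 → posterior Beta(19/3, 13/2)
obs 6: x=1 → posterior Beta(22/3, 13/2)
obs 7: x=0 → posterior Beta(22/3, 15/2)
obs 8: x=1 → posterior Beta(25/3, 15/2)

44/83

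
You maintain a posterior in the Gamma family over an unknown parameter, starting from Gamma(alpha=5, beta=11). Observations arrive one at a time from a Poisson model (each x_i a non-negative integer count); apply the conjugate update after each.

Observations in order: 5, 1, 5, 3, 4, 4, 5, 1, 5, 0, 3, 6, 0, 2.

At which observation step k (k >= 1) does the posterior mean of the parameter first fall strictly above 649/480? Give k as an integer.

k = 5

obs 1: x=5 → posterior Gamma(10, 12)
obs 2: x=1 → posterior Gamma(11, 13)
obs 3: x=5 → posterior Gamma(16, 14)
obs 4: x=3 → posterior Gamma(19, 15)
obs 5: x=4 → posterior Gamma(23, 16)
obs 6: x=4 → posterior Gamma(27, 17)
obs 7: x=5 → posterior Gamma(32, 18)
obs 8: x=1 → posterior Gamma(33, 19)
obs 9: x=5 → posterior Gamma(38, 20)
obs 10: x=0 → posterior Gamma(38, 21)
obs 11: x=3 → posterior Gamma(41, 22)
obs 12: x=6 → posterior Gamma(47, 23)
obs 13: x=0 → posterior Gamma(47, 24)
obs 14: x=2 → posterior Gamma(49, 25)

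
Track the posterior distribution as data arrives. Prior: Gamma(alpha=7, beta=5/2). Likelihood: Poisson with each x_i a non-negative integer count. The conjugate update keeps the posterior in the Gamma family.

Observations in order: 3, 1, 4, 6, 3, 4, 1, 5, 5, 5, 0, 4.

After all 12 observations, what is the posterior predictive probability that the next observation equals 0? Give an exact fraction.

obs 1: x=3 → posterior Gamma(10, 7/2)
obs 2: x=1 → posterior Gamma(11, 9/2)
obs 3: x=4 → posterior Gamma(15, 11/2)
obs 4: x=6 → posterior Gamma(21, 13/2)
obs 5: x=3 → posterior Gamma(24, 15/2)
obs 6: x=4 → posterior Gamma(28, 17/2)
obs 7: x=1 → posterior Gamma(29, 19/2)
obs 8: x=5 → posterior Gamma(34, 21/2)
obs 9: x=5 → posterior Gamma(39, 23/2)
obs 10: x=5 → posterior Gamma(44, 25/2)
obs 11: x=0 → posterior Gamma(44, 27/2)
obs 12: x=4 → posterior Gamma(48, 29/2)

15671259391994553286269466628053939798819183268421277818043959164621761/384911869886326803597351844737651131424133495862387386084832227353008641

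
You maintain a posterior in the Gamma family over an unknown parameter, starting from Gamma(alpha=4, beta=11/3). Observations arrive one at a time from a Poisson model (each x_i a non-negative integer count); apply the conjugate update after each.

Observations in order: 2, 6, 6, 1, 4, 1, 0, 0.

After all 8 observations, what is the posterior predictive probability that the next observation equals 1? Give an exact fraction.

obs 1: x=2 → posterior Gamma(6, 14/3)
obs 2: x=6 → posterior Gamma(12, 17/3)
obs 3: x=6 → posterior Gamma(18, 20/3)
obs 4: x=1 → posterior Gamma(19, 23/3)
obs 5: x=4 → posterior Gamma(23, 26/3)
obs 6: x=1 → posterior Gamma(24, 29/3)
obs 7: x=0 → posterior Gamma(24, 32/3)
obs 8: x=0 → posterior Gamma(24, 35/3)

102772181178635223484575748443603515625/390391118171235269367759834837938077696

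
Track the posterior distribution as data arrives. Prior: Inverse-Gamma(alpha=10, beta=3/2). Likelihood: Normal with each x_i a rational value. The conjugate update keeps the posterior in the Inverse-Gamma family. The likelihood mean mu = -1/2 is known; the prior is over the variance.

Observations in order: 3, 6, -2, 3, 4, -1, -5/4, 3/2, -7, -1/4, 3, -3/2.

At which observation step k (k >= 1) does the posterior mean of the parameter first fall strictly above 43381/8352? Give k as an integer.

k = 11

obs 1: x=3 → posterior Inverse-Gamma(21/2, 61/8)
obs 2: x=6 → posterior Inverse-Gamma(11, 115/4)
obs 3: x=-2 → posterior Inverse-Gamma(23/2, 239/8)
obs 4: x=3 → posterior Inverse-Gamma(12, 36)
obs 5: x=4 → posterior Inverse-Gamma(25/2, 369/8)
obs 6: x=-1 → posterior Inverse-Gamma(13, 185/4)
obs 7: x=-5/4 → posterior Inverse-Gamma(27/2, 1489/32)
obs 8: x=3/2 → posterior Inverse-Gamma(14, 1553/32)
obs 9: x=-7 → posterior Inverse-Gamma(29/2, 2229/32)
obs 10: x=-1/4 → posterior Inverse-Gamma(15, 1115/16)
obs 11: x=3 → posterior Inverse-Gamma(31/2, 1213/16)
obs 12: x=-3/2 → posterior Inverse-Gamma(16, 1221/16)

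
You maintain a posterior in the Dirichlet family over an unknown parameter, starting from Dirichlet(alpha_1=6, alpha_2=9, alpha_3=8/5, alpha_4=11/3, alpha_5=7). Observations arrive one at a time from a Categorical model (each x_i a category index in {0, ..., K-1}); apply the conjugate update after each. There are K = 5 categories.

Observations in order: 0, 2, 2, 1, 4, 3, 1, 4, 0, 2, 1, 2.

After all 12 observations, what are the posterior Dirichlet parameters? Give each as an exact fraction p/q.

alpha_1=8, alpha_2=12, alpha_3=28/5, alpha_4=14/3, alpha_5=9

obs 1: x=0 → posterior Dirichlet(7, 9, 8/5, 11/3, 7)
obs 2: x=2 → posterior Dirichlet(7, 9, 13/5, 11/3, 7)
obs 3: x=2 → posterior Dirichlet(7, 9, 18/5, 11/3, 7)
obs 4: x=1 → posterior Dirichlet(7, 10, 18/5, 11/3, 7)
obs 5: x=4 → posterior Dirichlet(7, 10, 18/5, 11/3, 8)
obs 6: x=3 → posterior Dirichlet(7, 10, 18/5, 14/3, 8)
obs 7: x=1 → posterior Dirichlet(7, 11, 18/5, 14/3, 8)
obs 8: x=4 → posterior Dirichlet(7, 11, 18/5, 14/3, 9)
obs 9: x=0 → posterior Dirichlet(8, 11, 18/5, 14/3, 9)
obs 10: x=2 → posterior Dirichlet(8, 11, 23/5, 14/3, 9)
obs 11: x=1 → posterior Dirichlet(8, 12, 23/5, 14/3, 9)
obs 12: x=2 → posterior Dirichlet(8, 12, 28/5, 14/3, 9)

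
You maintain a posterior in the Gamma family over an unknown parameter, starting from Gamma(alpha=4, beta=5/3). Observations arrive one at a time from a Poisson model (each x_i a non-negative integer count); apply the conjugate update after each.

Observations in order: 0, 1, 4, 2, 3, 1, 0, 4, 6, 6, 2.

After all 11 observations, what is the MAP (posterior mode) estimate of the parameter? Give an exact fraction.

48/19

obs 1: x=0 → posterior Gamma(4, 8/3)
obs 2: x=1 → posterior Gamma(5, 11/3)
obs 3: x=4 → posterior Gamma(9, 14/3)
obs 4: x=2 → posterior Gamma(11, 17/3)
obs 5: x=3 → posterior Gamma(14, 20/3)
obs 6: x=1 → posterior Gamma(15, 23/3)
obs 7: x=0 → posterior Gamma(15, 26/3)
obs 8: x=4 → posterior Gamma(19, 29/3)
obs 9: x=6 → posterior Gamma(25, 32/3)
obs 10: x=6 → posterior Gamma(31, 35/3)
obs 11: x=2 → posterior Gamma(33, 38/3)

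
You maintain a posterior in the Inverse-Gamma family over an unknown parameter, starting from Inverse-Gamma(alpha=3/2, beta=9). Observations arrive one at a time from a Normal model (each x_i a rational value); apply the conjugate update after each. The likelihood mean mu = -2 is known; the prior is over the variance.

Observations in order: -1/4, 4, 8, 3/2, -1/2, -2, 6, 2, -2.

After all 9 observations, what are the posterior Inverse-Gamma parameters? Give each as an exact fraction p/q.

obs 1: x=-1/4 → posterior Inverse-Gamma(2, 337/32)
obs 2: x=4 → posterior Inverse-Gamma(5/2, 913/32)
obs 3: x=8 → posterior Inverse-Gamma(3, 2513/32)
obs 4: x=3/2 → posterior Inverse-Gamma(7/2, 2709/32)
obs 5: x=-1/2 → posterior Inverse-Gamma(4, 2745/32)
obs 6: x=-2 → posterior Inverse-Gamma(9/2, 2745/32)
obs 7: x=6 → posterior Inverse-Gamma(5, 3769/32)
obs 8: x=2 → posterior Inverse-Gamma(11/2, 4025/32)
obs 9: x=-2 → posterior Inverse-Gamma(6, 4025/32)

alpha=6, beta=4025/32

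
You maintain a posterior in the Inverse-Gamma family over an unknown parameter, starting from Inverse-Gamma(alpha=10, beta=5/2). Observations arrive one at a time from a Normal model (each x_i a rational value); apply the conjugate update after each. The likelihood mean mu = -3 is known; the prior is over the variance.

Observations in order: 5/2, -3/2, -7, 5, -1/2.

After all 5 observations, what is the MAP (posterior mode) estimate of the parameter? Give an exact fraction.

55/12

obs 1: x=5/2 → posterior Inverse-Gamma(21/2, 141/8)
obs 2: x=-3/2 → posterior Inverse-Gamma(11, 75/4)
obs 3: x=-7 → posterior Inverse-Gamma(23/2, 107/4)
obs 4: x=5 → posterior Inverse-Gamma(12, 235/4)
obs 5: x=-1/2 → posterior Inverse-Gamma(25/2, 495/8)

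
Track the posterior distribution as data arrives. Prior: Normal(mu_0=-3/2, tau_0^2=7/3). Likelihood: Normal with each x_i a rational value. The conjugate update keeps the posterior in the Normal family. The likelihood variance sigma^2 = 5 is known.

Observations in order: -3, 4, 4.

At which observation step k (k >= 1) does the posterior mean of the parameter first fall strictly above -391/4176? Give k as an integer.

k = 3

obs 1: x=-3 → posterior Normal(-87/44, 35/22)
obs 2: x=4 → posterior Normal(-31/58, 35/29)
obs 3: x=4 → posterior Normal(25/72, 35/36)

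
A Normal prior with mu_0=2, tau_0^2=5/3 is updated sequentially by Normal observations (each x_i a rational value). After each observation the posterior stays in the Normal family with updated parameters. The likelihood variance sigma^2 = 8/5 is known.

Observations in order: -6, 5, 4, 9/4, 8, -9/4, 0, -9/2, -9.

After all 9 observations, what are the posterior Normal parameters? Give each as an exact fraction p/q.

mu_0=-29/498, tau_0^2=40/249

obs 1: x=-6 → posterior Normal(-102/49, 40/49)
obs 2: x=5 → posterior Normal(23/74, 20/37)
obs 3: x=4 → posterior Normal(41/33, 40/99)
obs 4: x=9/4 → posterior Normal(717/496, 10/31)
obs 5: x=8 → posterior Normal(1517/596, 40/149)
obs 6: x=-9/4 → posterior Normal(323/174, 20/87)
obs 7: x=0 → posterior Normal(323/199, 40/199)
obs 8: x=-9/2 → posterior Normal(421/448, 5/28)
obs 9: x=-9 → posterior Normal(-29/498, 40/249)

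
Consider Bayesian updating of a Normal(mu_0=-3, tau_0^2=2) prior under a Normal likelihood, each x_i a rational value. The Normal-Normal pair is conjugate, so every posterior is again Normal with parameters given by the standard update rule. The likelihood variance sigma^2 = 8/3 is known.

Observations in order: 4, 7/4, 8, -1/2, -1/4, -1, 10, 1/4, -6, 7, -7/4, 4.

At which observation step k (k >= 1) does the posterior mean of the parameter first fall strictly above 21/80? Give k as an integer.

k = 2

obs 1: x=4 → posterior Normal(0, 8/7)
obs 2: x=7/4 → posterior Normal(21/40, 4/5)
obs 3: x=8 → posterior Normal(9/4, 8/13)
obs 4: x=-1/2 → posterior Normal(111/64, 1/2)
obs 5: x=-1/4 → posterior Normal(27/19, 8/19)
obs 6: x=-1 → posterior Normal(12/11, 4/11)
obs 7: x=10 → posterior Normal(54/25, 8/25)
obs 8: x=1/4 → posterior Normal(219/112, 2/7)
obs 9: x=-6 → posterior Normal(147/124, 8/31)
obs 10: x=7 → posterior Normal(231/136, 4/17)
obs 11: x=-7/4 → posterior Normal(105/74, 8/37)
obs 12: x=4 → posterior Normal(129/80, 1/5)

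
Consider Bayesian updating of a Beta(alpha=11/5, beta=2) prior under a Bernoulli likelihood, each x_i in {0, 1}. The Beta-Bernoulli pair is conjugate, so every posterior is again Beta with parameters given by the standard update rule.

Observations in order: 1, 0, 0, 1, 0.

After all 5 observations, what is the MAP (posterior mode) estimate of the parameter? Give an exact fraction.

obs 1: x=1 → posterior Beta(16/5, 2)
obs 2: x=0 → posterior Beta(16/5, 3)
obs 3: x=0 → posterior Beta(16/5, 4)
obs 4: x=1 → posterior Beta(21/5, 4)
obs 5: x=0 → posterior Beta(21/5, 5)

4/9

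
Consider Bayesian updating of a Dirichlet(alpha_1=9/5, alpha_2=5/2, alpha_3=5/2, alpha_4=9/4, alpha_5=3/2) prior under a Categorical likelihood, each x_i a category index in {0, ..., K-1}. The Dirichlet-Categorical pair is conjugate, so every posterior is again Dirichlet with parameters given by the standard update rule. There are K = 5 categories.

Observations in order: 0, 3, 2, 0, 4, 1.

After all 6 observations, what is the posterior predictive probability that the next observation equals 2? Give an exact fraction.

obs 1: x=0 → posterior Dirichlet(14/5, 5/2, 5/2, 9/4, 3/2)
obs 2: x=3 → posterior Dirichlet(14/5, 5/2, 5/2, 13/4, 3/2)
obs 3: x=2 → posterior Dirichlet(14/5, 5/2, 7/2, 13/4, 3/2)
obs 4: x=0 → posterior Dirichlet(19/5, 5/2, 7/2, 13/4, 3/2)
obs 5: x=4 → posterior Dirichlet(19/5, 5/2, 7/2, 13/4, 5/2)
obs 6: x=1 → posterior Dirichlet(19/5, 7/2, 7/2, 13/4, 5/2)

70/331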